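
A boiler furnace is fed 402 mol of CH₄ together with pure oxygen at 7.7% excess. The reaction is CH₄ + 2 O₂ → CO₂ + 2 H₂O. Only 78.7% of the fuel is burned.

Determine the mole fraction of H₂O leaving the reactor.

0.499

Stoichiometric O₂ = 2 × 402 = 804 mol; O₂ fed = 804 × 1.077 = 865.9 mol.
Fuel reacted = 0.787 × 402 → ξ = 316.4 mol.
Outlet (n = n₀ + ν ξ):
  CH₄: 402 − 1(316.4) = 85.63
  O₂: 865.9 − 2(316.4) = 233.2
  CO₂: 0 + 1(316.4) = 316.4
  H₂O: 0 + 2(316.4) = 632.7
Total out = 1268 mol; y_H₂O = 632.7 / 1268 = 0.499.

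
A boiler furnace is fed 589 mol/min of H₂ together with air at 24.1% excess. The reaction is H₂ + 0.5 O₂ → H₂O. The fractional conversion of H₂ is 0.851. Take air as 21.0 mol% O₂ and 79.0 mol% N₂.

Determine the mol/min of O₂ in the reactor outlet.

Stoichiometric O₂ = 0.5 × 589 = 294.5 mol/min; O₂ fed = 294.5 × 1.241 = 365.5 mol/min.
N₂ fed = 365.5 × 79/21 = 1375 mol/min.
Fuel reacted = 0.851 × 589 → ξ = 501.2 mol/min.
Outlet (n = n₀ + ν ξ):
  H₂: 589 − 1(501.2) = 87.76
  O₂: 365.5 − 0.5(501.2) = 114.9
  N₂: 1375 (inert)
  H₂O: 0 + 1(501.2) = 501.2

115 mol/min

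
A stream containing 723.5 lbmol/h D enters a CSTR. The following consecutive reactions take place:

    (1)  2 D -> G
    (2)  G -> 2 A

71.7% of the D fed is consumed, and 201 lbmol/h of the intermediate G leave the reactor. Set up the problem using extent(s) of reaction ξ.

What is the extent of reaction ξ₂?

ξ₂ = 58.4 lbmol/h

Conversion of D: D consumed = 2ξ₁ = 0.717 × 723.5 → ξ₁ = 259.4 lbmol/h.
G balance: n_G = 0 + 1ξ₁ − 1ξ₂ = 201 → ξ₂ = (1·259.4 − 201)/1 = 58.37 lbmol/h.
Outlet amounts (n = n₀ + Σ ν·ξ):
  D: 723.5 − 2(259.4) = 204.8
  G: 0 + 1(259.4) − 1(58.37) = 201
  A: 0 + 2(58.37) = 116.7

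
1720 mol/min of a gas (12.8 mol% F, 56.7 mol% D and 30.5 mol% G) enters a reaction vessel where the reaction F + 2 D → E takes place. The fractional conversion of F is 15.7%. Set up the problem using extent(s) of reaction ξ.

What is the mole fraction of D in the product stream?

F reacted = 0.157 × 220.2 = 34.57 mol/min; ν_F = −1, so ξ = 34.57/1 = 34.57 mol/min.
Outlet amounts (n = n₀ + ν ξ):
  F: 220.2 − 1(34.57) = 185.6
  D: 975.2 − 2(34.57) = 906.1
  E: 0 + 1(34.57) = 34.57
  G: 524.6 (inert)
Total out = 1651 mol/min; y_D = 906.1 / 1651 = 0.5489.

0.549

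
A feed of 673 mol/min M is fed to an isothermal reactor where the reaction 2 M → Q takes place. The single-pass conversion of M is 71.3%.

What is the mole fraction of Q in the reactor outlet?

M reacted = 0.713 × 673 = 479.8 mol/min; ν_M = −2, so ξ = 479.8/2 = 239.9 mol/min.
Outlet amounts (n = n₀ + ν ξ):
  M: 673 − 2(239.9) = 193.2
  Q: 0 + 1(239.9) = 239.9
Total out = 433.1 mol/min; y_Q = 239.9 / 433.1 = 0.554.

0.554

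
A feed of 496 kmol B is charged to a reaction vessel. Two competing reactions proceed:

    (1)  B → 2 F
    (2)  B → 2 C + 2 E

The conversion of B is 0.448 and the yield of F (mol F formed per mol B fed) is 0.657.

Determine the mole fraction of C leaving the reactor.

0.142

Yield of F: 2ξ₁ / 496 = 0.657 → ξ₁ = 162.9 kmol.
Conversion of B: 1ξ₁ + 1ξ₂ = 0.448 × 496 = 222.2 → ξ₂ = 59.27 kmol.
Outlet amounts (n = n₀ + Σ ν·ξ):
  B: 496 − 1(162.9) − 1(59.27) = 273.8
  F: 0 + 2(162.9) = 325.9
  C: 0 + 2(59.27) = 118.5
  E: 0 + 2(59.27) = 118.5
Total out = 836.8 kmol; y_C = 118.5 / 836.8 = 0.1417.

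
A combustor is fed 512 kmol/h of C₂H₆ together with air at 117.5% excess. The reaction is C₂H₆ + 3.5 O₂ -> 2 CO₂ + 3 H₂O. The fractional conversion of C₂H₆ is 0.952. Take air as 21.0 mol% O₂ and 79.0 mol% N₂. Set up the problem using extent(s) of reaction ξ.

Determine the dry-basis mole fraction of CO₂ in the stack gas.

0.0546

Stoichiometric O₂ = 3.5 × 512 = 1792 kmol/h; O₂ fed = 1792 × 2.175 = 3898 kmol/h.
N₂ fed = 3898 × 79/21 = 14660 kmol/h.
Fuel reacted = 0.952 × 512 → ξ = 487.4 kmol/h.
Outlet (n = n₀ + ν ξ):
  C₂H₆: 512 − 1(487.4) = 24.58
  O₂: 3898 − 3.5(487.4) = 2192
  N₂: 14660 (inert)
  CO₂: 0 + 2(487.4) = 974.8
  H₂O: 0 + 3(487.4) = 1462
Dry total = 17850 kmol/h; y_CO₂ (dry) = 974.8 / 17850 = 0.0546.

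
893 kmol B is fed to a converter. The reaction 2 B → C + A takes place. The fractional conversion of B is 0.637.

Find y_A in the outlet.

B reacted = 0.637 × 893 = 568.8 kmol; ν_B = −2, so ξ = 568.8/2 = 284.4 kmol.
Outlet amounts (n = n₀ + ν ξ):
  B: 893 − 2(284.4) = 324.2
  C: 0 + 1(284.4) = 284.4
  A: 0 + 1(284.4) = 284.4
Total out = 893 kmol; y_A = 284.4 / 893 = 0.3185.

0.319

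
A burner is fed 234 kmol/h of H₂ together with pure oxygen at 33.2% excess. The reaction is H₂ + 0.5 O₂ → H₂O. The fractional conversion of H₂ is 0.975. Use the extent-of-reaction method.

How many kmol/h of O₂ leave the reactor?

41.8 kmol/h

Stoichiometric O₂ = 0.5 × 234 = 117 kmol/h; O₂ fed = 117 × 1.332 = 155.8 kmol/h.
Fuel reacted = 0.975 × 234 → ξ = 228.2 kmol/h.
Outlet (n = n₀ + ν ξ):
  H₂: 234 − 1(228.2) = 5.85
  O₂: 155.8 − 0.5(228.2) = 41.77
  H₂O: 0 + 1(228.2) = 228.2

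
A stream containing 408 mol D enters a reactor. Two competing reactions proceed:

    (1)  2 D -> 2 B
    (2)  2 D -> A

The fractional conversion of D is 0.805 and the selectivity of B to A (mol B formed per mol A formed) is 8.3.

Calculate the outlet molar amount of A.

Conversion of D: D consumed = 0.805 × 408 = 328.4 mol = 2ξ₁ + 2ξ₂.
Selectivity: 2ξ₁ / (1ξ₂) = 8.3 → ξ₁ = 4.15 ξ₂.
Substitute: (2·4.15 + 2) ξ₂ = 328.4 → ξ₂ = 31.89 mol, ξ₁ = 132.3 mol.
Outlet amounts (n = n₀ + Σ ν·ξ):
  D: 408 − 2(132.3) − 2(31.89) = 79.56
  B: 0 + 2(132.3) = 264.7
  A: 0 + 1(31.89) = 31.89

31.9 mol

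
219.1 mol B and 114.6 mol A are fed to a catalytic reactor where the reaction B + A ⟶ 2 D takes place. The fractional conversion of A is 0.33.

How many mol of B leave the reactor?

A reacted = 0.33 × 114.6 = 37.82 mol; ν_A = −1, so ξ = 37.82/1 = 37.82 mol.
Outlet amounts (n = n₀ + ν ξ):
  B: 219.1 − 1(37.82) = 181.3
  A: 114.6 − 1(37.82) = 76.78
  D: 0 + 2(37.82) = 75.64

181 mol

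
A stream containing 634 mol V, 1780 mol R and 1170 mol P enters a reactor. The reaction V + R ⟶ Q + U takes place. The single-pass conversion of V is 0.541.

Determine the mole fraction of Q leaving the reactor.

V reacted = 0.541 × 634 = 343 mol; ν_V = −1, so ξ = 343/1 = 343 mol.
Outlet amounts (n = n₀ + ν ξ):
  V: 634 − 1(343) = 291
  R: 1780 − 1(343) = 1437
  Q: 0 + 1(343) = 343
  U: 0 + 1(343) = 343
  P: 1170 (inert)
Total out = 3584 mol; y_Q = 343 / 3584 = 0.0957.

0.0957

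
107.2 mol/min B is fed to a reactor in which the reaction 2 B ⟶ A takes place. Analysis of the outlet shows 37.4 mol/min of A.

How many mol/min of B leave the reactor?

For A: n = n₀ + 1ξ → 37.4 = 0 + 1ξ, giving ξ = 37.4 mol/min.
Outlet amounts (n = n₀ + ν ξ):
  B: 107.2 − 2(37.4) = 32.4
  A: 0 + 1(37.4) = 37.4

32.4 mol/min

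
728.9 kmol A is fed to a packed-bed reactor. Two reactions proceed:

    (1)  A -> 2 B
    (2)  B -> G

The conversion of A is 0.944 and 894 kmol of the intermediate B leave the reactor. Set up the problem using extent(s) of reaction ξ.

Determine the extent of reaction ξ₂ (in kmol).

Conversion of A: A consumed = 1ξ₁ = 0.944 × 728.9 → ξ₁ = 688.1 kmol.
B balance: n_B = 0 + 2ξ₁ − 1ξ₂ = 894 → ξ₂ = (2·688.1 − 894)/1 = 482.2 kmol.
Outlet amounts (n = n₀ + Σ ν·ξ):
  A: 728.9 − 1(688.1) = 40.82
  B: 0 + 2(688.1) − 1(482.2) = 894
  G: 0 + 1(482.2) = 482.2

ξ₂ = 482 kmol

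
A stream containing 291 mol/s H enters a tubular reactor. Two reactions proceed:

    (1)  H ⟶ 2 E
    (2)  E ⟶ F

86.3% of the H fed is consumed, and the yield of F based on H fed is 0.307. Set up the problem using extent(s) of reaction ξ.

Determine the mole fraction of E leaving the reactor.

Conversion of H: H consumed = 1ξ₁ = 0.863 × 291 → ξ₁ = 251.1 mol/s.
Yield of F: 1ξ₂ / 291 = 0.307 → ξ₂ = 89.34 mol/s.
Outlet amounts (n = n₀ + Σ ν·ξ):
  H: 291 − 1(251.1) = 39.87
  E: 0 + 2(251.1) − 1(89.34) = 412.9
  F: 0 + 1(89.34) = 89.34
Total out = 542.1 mol/s; y_E = 412.9 / 542.1 = 0.7617.

0.762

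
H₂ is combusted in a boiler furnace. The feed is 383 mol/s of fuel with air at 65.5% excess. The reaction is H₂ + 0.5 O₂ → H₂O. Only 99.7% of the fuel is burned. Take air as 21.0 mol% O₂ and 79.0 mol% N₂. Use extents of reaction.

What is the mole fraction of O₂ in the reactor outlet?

Stoichiometric O₂ = 0.5 × 383 = 191.5 mol/s; O₂ fed = 191.5 × 1.655 = 316.9 mol/s.
N₂ fed = 316.9 × 79/21 = 1192 mol/s.
Fuel reacted = 0.997 × 383 → ξ = 381.9 mol/s.
Outlet (n = n₀ + ν ξ):
  H₂: 383 − 1(381.9) = 1.149
  O₂: 316.9 − 0.5(381.9) = 126
  N₂: 1192 (inert)
  H₂O: 0 + 1(381.9) = 381.9
Total out = 1701 mol/s; y_O₂ = 126 / 1701 = 0.07407.

0.0741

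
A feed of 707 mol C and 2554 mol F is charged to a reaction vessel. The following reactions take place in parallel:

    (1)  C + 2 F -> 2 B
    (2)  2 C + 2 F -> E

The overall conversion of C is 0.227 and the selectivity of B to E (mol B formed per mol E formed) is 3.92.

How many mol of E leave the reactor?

40.5 mol

Conversion of C: C consumed = 0.227 × 707 = 160.5 mol = 1ξ₁ + 2ξ₂.
Selectivity: 2ξ₁ / (1ξ₂) = 3.92 → ξ₁ = 1.96 ξ₂.
Substitute: (1·1.96 + 2) ξ₂ = 160.5 → ξ₂ = 40.53 mol, ξ₁ = 79.43 mol.
Outlet amounts (n = n₀ + Σ ν·ξ):
  C: 707 − 1(79.43) − 2(40.53) = 546.5
  F: 2554 − 2(79.43) − 2(40.53) = 2314
  B: 0 + 2(79.43) = 158.9
  E: 0 + 1(40.53) = 40.53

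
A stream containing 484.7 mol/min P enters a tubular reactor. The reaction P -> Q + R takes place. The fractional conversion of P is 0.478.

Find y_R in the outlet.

0.323

P reacted = 0.478 × 484.7 = 231.7 mol/min; ν_P = −1, so ξ = 231.7/1 = 231.7 mol/min.
Outlet amounts (n = n₀ + ν ξ):
  P: 484.7 − 1(231.7) = 253
  Q: 0 + 1(231.7) = 231.7
  R: 0 + 1(231.7) = 231.7
Total out = 716.4 mol/min; y_R = 231.7 / 716.4 = 0.3234.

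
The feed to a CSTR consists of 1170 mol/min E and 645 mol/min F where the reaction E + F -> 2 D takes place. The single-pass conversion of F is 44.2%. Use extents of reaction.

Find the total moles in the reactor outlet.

F reacted = 0.442 × 645 = 285.1 mol/min; ν_F = −1, so ξ = 285.1/1 = 285.1 mol/min.
Outlet amounts (n = n₀ + ν ξ):
  E: 1170 − 1(285.1) = 884.9
  F: 645 − 1(285.1) = 359.9
  D: 0 + 2(285.1) = 570.2
Total out = 884.9 + 359.9 + 570.2 = 1815 mol/min.

1820 mol/min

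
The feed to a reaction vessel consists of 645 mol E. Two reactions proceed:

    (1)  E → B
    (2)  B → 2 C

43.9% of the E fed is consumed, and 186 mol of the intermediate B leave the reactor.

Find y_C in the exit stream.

Conversion of E: E consumed = 1ξ₁ = 0.439 × 645 → ξ₁ = 283.2 mol.
B balance: n_B = 0 + 1ξ₁ − 1ξ₂ = 186 → ξ₂ = (1·283.2 − 186)/1 = 97.15 mol.
Outlet amounts (n = n₀ + Σ ν·ξ):
  E: 645 − 1(283.2) = 361.8
  B: 0 + 1(283.2) − 1(97.15) = 186
  C: 0 + 2(97.15) = 194.3
Total out = 742.2 mol; y_C = 194.3 / 742.2 = 0.2618.

0.262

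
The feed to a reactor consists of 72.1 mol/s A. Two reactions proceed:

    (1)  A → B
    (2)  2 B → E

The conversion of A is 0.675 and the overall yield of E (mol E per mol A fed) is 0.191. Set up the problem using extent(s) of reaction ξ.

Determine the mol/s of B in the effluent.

21.1 mol/s

Conversion of A: A consumed = 1ξ₁ = 0.675 × 72.1 → ξ₁ = 48.67 mol/s.
Yield of E: 1ξ₂ / 72.1 = 0.191 → ξ₂ = 13.77 mol/s.
Outlet amounts (n = n₀ + Σ ν·ξ):
  A: 72.1 − 1(48.67) = 23.43
  B: 0 + 1(48.67) − 2(13.77) = 21.13
  E: 0 + 1(13.77) = 13.77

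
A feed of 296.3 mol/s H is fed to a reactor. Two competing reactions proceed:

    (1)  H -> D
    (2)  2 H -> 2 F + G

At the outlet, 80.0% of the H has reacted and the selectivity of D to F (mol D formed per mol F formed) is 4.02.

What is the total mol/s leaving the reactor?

Conversion of H: H consumed = 0.8 × 296.3 = 237 mol/s = 1ξ₁ + 2ξ₂.
Selectivity: 1ξ₁ / (2ξ₂) = 4.02 → ξ₁ = 8.04 ξ₂.
Substitute: (1·8.04 + 2) ξ₂ = 237 → ξ₂ = 23.61 mol/s, ξ₁ = 189.8 mol/s.
Outlet amounts (n = n₀ + Σ ν·ξ):
  H: 296.3 − 1(189.8) − 2(23.61) = 59.26
  D: 0 + 1(189.8) = 189.8
  F: 0 + 2(23.61) = 47.22
  G: 0 + 1(23.61) = 23.61
Total out = 59.26 + 189.8 + 47.22 + 23.61 = 319.9 mol/s.

320 mol/s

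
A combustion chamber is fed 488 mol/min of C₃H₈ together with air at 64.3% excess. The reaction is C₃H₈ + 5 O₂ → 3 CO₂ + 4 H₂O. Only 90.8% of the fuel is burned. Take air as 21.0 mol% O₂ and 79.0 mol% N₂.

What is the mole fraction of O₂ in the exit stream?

Stoichiometric O₂ = 5 × 488 = 2440 mol/min; O₂ fed = 2440 × 1.643 = 4009 mol/min.
N₂ fed = 4009 × 79/21 = 15080 mol/min.
Fuel reacted = 0.908 × 488 → ξ = 443.1 mol/min.
Outlet (n = n₀ + ν ξ):
  C₃H₈: 488 − 1(443.1) = 44.9
  O₂: 4009 − 5(443.1) = 1793
  N₂: 15080 (inert)
  CO₂: 0 + 3(443.1) = 1329
  H₂O: 0 + 4(443.1) = 1772
Total out = 20020 mol/min; y_O₂ = 1793 / 20020 = 0.08958.

0.0896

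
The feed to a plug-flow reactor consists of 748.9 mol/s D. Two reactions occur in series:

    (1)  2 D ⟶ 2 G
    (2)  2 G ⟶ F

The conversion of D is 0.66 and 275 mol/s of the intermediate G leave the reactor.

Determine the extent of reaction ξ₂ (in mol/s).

Conversion of D: D consumed = 2ξ₁ = 0.66 × 748.9 → ξ₁ = 247.1 mol/s.
G balance: n_G = 0 + 2ξ₁ − 2ξ₂ = 275 → ξ₂ = (2·247.1 − 275)/2 = 109.6 mol/s.
Outlet amounts (n = n₀ + Σ ν·ξ):
  D: 748.9 − 2(247.1) = 254.6
  G: 0 + 2(247.1) − 2(109.6) = 275
  F: 0 + 1(109.6) = 109.6

ξ₂ = 110 mol/s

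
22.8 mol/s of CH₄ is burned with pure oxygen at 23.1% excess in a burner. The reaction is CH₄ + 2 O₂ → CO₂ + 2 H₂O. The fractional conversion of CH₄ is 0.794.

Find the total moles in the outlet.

78.9 mol/s

Stoichiometric O₂ = 2 × 22.8 = 45.6 mol/s; O₂ fed = 45.6 × 1.231 = 56.13 mol/s.
Fuel reacted = 0.794 × 22.8 → ξ = 18.1 mol/s.
Outlet (n = n₀ + ν ξ):
  CH₄: 22.8 − 1(18.1) = 4.697
  O₂: 56.13 − 2(18.1) = 19.93
  CO₂: 0 + 1(18.1) = 18.1
  H₂O: 0 + 2(18.1) = 36.21
Total out = 4.697 + 19.93 + 18.1 + 36.21 = 78.93 mol/s.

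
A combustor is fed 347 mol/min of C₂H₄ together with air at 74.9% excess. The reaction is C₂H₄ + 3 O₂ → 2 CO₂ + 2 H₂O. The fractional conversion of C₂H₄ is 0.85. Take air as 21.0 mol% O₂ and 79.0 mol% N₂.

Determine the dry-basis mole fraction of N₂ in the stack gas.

Stoichiometric O₂ = 3 × 347 = 1041 mol/min; O₂ fed = 1041 × 1.749 = 1821 mol/min.
N₂ fed = 1821 × 79/21 = 6849 mol/min.
Fuel reacted = 0.85 × 347 → ξ = 294.9 mol/min.
Outlet (n = n₀ + ν ξ):
  C₂H₄: 347 − 1(294.9) = 52.05
  O₂: 1821 − 3(294.9) = 935.9
  N₂: 6849 (inert)
  CO₂: 0 + 2(294.9) = 589.9
  H₂O: 0 + 2(294.9) = 589.9
Dry total = 8427 mol/min; y_N₂ (dry) = 6849 / 8427 = 0.8128.

0.813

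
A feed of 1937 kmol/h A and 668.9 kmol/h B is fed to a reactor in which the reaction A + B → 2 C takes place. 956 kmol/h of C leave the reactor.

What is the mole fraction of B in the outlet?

0.0733

For C: n = n₀ + 2ξ → 956 = 0 + 2ξ, giving ξ = 478 kmol/h.
Outlet amounts (n = n₀ + ν ξ):
  A: 1937 − 1(478) = 1459
  B: 668.9 − 1(478) = 190.9
  C: 0 + 2(478) = 956
Total out = 2606 kmol/h; y_B = 190.9 / 2606 = 0.07326.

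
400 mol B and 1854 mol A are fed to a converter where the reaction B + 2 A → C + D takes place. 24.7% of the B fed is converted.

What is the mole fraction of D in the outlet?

B reacted = 0.247 × 400 = 98.8 mol; ν_B = −1, so ξ = 98.8/1 = 98.8 mol.
Outlet amounts (n = n₀ + ν ξ):
  B: 400 − 1(98.8) = 301.2
  A: 1854 − 2(98.8) = 1656
  C: 0 + 1(98.8) = 98.8
  D: 0 + 1(98.8) = 98.8
Total out = 2155 mol; y_D = 98.8 / 2155 = 0.04584.

0.0458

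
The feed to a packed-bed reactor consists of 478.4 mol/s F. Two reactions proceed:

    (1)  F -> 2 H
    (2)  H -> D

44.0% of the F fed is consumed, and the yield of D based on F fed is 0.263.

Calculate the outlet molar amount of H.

295 mol/s

Conversion of F: F consumed = 1ξ₁ = 0.44 × 478.4 → ξ₁ = 210.5 mol/s.
Yield of D: 1ξ₂ / 478.4 = 0.263 → ξ₂ = 125.8 mol/s.
Outlet amounts (n = n₀ + Σ ν·ξ):
  F: 478.4 − 1(210.5) = 267.9
  H: 0 + 2(210.5) − 1(125.8) = 295.2
  D: 0 + 1(125.8) = 125.8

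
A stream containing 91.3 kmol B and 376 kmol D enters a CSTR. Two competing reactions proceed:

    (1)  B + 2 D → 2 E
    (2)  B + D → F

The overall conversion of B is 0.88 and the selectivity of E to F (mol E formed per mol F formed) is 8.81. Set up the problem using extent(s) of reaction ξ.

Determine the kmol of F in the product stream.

14.9 kmol

Conversion of B: B consumed = 0.88 × 91.3 = 80.34 kmol = 1ξ₁ + 1ξ₂.
Selectivity: 2ξ₁ / (1ξ₂) = 8.81 → ξ₁ = 4.405 ξ₂.
Substitute: (1·4.405 + 1) ξ₂ = 80.34 → ξ₂ = 14.86 kmol, ξ₁ = 65.48 kmol.
Outlet amounts (n = n₀ + Σ ν·ξ):
  B: 91.3 − 1(65.48) − 1(14.86) = 10.96
  D: 376 − 2(65.48) − 1(14.86) = 230.2
  E: 0 + 2(65.48) = 131
  F: 0 + 1(14.86) = 14.86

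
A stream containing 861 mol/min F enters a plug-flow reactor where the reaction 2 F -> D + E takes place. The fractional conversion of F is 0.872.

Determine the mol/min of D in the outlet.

F reacted = 0.872 × 861 = 750.8 mol/min; ν_F = −2, so ξ = 750.8/2 = 375.4 mol/min.
Outlet amounts (n = n₀ + ν ξ):
  F: 861 − 2(375.4) = 110.2
  D: 0 + 1(375.4) = 375.4
  E: 0 + 1(375.4) = 375.4

375 mol/min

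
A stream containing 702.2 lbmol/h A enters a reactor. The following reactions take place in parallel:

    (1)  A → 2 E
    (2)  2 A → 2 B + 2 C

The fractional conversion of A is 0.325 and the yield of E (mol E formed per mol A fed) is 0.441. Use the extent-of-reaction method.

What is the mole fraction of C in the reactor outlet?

Yield of E: 2ξ₁ / 702.2 = 0.441 → ξ₁ = 154.8 lbmol/h.
Conversion of A: 1ξ₁ + 2ξ₂ = 0.325 × 702.2 = 228.2 → ξ₂ = 36.69 lbmol/h.
Outlet amounts (n = n₀ + Σ ν·ξ):
  A: 702.2 − 1(154.8) − 2(36.69) = 474
  E: 0 + 2(154.8) = 309.7
  B: 0 + 2(36.69) = 73.38
  C: 0 + 2(36.69) = 73.38
Total out = 930.4 lbmol/h; y_C = 73.38 / 930.4 = 0.07887.

0.0789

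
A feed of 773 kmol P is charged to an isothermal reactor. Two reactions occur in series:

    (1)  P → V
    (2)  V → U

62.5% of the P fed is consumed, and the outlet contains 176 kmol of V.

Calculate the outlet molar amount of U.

307 kmol

Conversion of P: P consumed = 1ξ₁ = 0.625 × 773 → ξ₁ = 483.1 kmol.
V balance: n_V = 0 + 1ξ₁ − 1ξ₂ = 176 → ξ₂ = (1·483.1 − 176)/1 = 307.1 kmol.
Outlet amounts (n = n₀ + Σ ν·ξ):
  P: 773 − 1(483.1) = 289.9
  V: 0 + 1(483.1) − 1(307.1) = 176
  U: 0 + 1(307.1) = 307.1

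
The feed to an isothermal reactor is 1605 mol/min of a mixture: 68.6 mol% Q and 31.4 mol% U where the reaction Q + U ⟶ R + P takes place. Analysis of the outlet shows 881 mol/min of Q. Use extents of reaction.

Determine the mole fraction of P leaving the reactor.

0.137

For Q: n = n₀ − 1ξ → 881 = 1101 − 1ξ, giving ξ = 220 mol/min.
Outlet amounts (n = n₀ + ν ξ):
  Q: 1101 − 1(220) = 881
  U: 504 − 1(220) = 283.9
  R: 0 + 1(220) = 220
  P: 0 + 1(220) = 220
Total out = 1605 mol/min; y_P = 220 / 1605 = 0.1371.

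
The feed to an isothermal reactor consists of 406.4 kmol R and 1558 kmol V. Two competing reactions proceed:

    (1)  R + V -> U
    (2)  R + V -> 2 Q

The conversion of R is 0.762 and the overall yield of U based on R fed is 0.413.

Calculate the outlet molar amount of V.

1250 kmol

Yield of U: 1ξ₁ / 406.4 = 0.413 → ξ₁ = 167.8 kmol.
Conversion of R: 1ξ₁ + 1ξ₂ = 0.762 × 406.4 = 309.7 → ξ₂ = 141.8 kmol.
Outlet amounts (n = n₀ + Σ ν·ξ):
  R: 406.4 − 1(167.8) − 1(141.8) = 96.72
  V: 1558 − 1(167.8) − 1(141.8) = 1248
  U: 0 + 1(167.8) = 167.8
  Q: 0 + 2(141.8) = 283.7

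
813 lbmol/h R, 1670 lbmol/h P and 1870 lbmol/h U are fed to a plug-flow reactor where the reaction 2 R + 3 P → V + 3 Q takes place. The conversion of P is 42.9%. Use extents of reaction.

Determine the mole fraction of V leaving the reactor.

P reacted = 0.429 × 1670 = 716.4 lbmol/h; ν_P = −3, so ξ = 716.4/3 = 238.8 lbmol/h.
Outlet amounts (n = n₀ + ν ξ):
  R: 813 − 2(238.8) = 335.4
  P: 1670 − 3(238.8) = 953.6
  V: 0 + 1(238.8) = 238.8
  Q: 0 + 3(238.8) = 716.4
  U: 1870 (inert)
Total out = 4114 lbmol/h; y_V = 238.8 / 4114 = 0.05805.

0.058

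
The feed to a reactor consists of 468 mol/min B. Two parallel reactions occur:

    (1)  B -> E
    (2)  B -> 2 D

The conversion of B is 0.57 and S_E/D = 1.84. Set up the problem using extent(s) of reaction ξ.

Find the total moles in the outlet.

Conversion of B: B consumed = 0.57 × 468 = 266.8 mol/min = 1ξ₁ + 1ξ₂.
Selectivity: 1ξ₁ / (2ξ₂) = 1.84 → ξ₁ = 3.68 ξ₂.
Substitute: (1·3.68 + 1) ξ₂ = 266.8 → ξ₂ = 57 mol/min, ξ₁ = 209.8 mol/min.
Outlet amounts (n = n₀ + Σ ν·ξ):
  B: 468 − 1(209.8) − 1(57) = 201.2
  E: 0 + 1(209.8) = 209.8
  D: 0 + 2(57) = 114
Total out = 201.2 + 209.8 + 114 = 525 mol/min.

525 mol/min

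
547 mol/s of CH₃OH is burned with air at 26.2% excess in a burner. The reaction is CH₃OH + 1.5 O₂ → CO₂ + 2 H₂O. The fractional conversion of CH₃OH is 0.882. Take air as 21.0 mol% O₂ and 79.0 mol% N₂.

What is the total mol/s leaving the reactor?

5720 mol/s

Stoichiometric O₂ = 1.5 × 547 = 820.5 mol/s; O₂ fed = 820.5 × 1.262 = 1035 mol/s.
N₂ fed = 1035 × 79/21 = 3895 mol/s.
Fuel reacted = 0.882 × 547 → ξ = 482.5 mol/s.
Outlet (n = n₀ + ν ξ):
  CH₃OH: 547 − 1(482.5) = 64.55
  O₂: 1035 − 1.5(482.5) = 311.8
  N₂: 3895 (inert)
  CO₂: 0 + 1(482.5) = 482.5
  H₂O: 0 + 2(482.5) = 964.9
Total out = 64.55 + 311.8 + 3895 + 482.5 + 964.9 = 5719 mol/s.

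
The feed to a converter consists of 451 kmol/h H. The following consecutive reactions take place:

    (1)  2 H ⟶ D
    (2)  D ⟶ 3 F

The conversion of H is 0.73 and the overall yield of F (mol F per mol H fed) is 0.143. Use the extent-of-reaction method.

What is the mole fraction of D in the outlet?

Conversion of H: H consumed = 2ξ₁ = 0.73 × 451 → ξ₁ = 164.6 kmol/h.
Yield of F: 3ξ₂ / 451 = 0.143 → ξ₂ = 21.5 kmol/h.
Outlet amounts (n = n₀ + Σ ν·ξ):
  H: 451 − 2(164.6) = 121.8
  D: 0 + 1(164.6) − 1(21.5) = 143.1
  F: 0 + 3(21.5) = 64.49
Total out = 329.4 kmol/h; y_D = 143.1 / 329.4 = 0.4345.

0.435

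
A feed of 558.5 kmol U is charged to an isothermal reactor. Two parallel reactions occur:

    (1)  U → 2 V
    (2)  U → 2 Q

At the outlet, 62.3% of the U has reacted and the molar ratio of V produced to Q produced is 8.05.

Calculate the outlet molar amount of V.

619 kmol

Conversion of U: U consumed = 0.623 × 558.5 = 347.9 kmol = 1ξ₁ + 1ξ₂.
Selectivity: 2ξ₁ / (2ξ₂) = 8.05 → ξ₁ = 8.05 ξ₂.
Substitute: (1·8.05 + 1) ξ₂ = 347.9 → ξ₂ = 38.45 kmol, ξ₁ = 309.5 kmol.
Outlet amounts (n = n₀ + Σ ν·ξ):
  U: 558.5 − 1(309.5) − 1(38.45) = 210.6
  V: 0 + 2(309.5) = 619
  Q: 0 + 2(38.45) = 76.89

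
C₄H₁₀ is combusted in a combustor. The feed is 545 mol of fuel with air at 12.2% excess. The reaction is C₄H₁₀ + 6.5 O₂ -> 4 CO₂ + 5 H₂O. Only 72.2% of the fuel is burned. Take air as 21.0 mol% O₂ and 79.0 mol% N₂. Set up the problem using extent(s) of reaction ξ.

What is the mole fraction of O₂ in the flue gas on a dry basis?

Stoichiometric O₂ = 6.5 × 545 = 3542 mol; O₂ fed = 3542 × 1.122 = 3975 mol.
N₂ fed = 3975 × 79/21 = 14950 mol.
Fuel reacted = 0.722 × 545 → ξ = 393.5 mol.
Outlet (n = n₀ + ν ξ):
  C₄H₁₀: 545 − 1(393.5) = 151.5
  O₂: 3975 − 6.5(393.5) = 1417
  N₂: 14950 (inert)
  CO₂: 0 + 4(393.5) = 1574
  H₂O: 0 + 5(393.5) = 1967
Dry total = 18090 mol; y_O₂ (dry) = 1417 / 18090 = 0.07831.

0.0783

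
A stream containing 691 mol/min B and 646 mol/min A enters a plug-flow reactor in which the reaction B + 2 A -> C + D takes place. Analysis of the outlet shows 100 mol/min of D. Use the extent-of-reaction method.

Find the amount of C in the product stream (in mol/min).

100 mol/min

For D: n = n₀ + 1ξ → 100 = 0 + 1ξ, giving ξ = 100 mol/min.
Outlet amounts (n = n₀ + ν ξ):
  B: 691 − 1(100) = 591
  A: 646 − 2(100) = 446
  C: 0 + 1(100) = 100
  D: 0 + 1(100) = 100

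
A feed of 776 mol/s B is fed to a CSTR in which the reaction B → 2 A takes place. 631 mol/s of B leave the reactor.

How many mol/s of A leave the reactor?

For B: n = n₀ − 1ξ → 631 = 776 − 1ξ, giving ξ = 145 mol/s.
Outlet amounts (n = n₀ + ν ξ):
  B: 776 − 1(145) = 631
  A: 0 + 2(145) = 290

290 mol/s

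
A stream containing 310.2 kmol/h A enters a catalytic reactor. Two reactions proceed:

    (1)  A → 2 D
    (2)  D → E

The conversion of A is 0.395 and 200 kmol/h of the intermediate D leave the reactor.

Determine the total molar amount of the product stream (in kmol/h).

433 kmol/h

Conversion of A: A consumed = 1ξ₁ = 0.395 × 310.2 → ξ₁ = 122.5 kmol/h.
D balance: n_D = 0 + 2ξ₁ − 1ξ₂ = 200 → ξ₂ = (2·122.5 − 200)/1 = 45.06 kmol/h.
Outlet amounts (n = n₀ + Σ ν·ξ):
  A: 310.2 − 1(122.5) = 187.7
  D: 0 + 2(122.5) − 1(45.06) = 200
  E: 0 + 1(45.06) = 45.06
Total out = 187.7 + 200 + 45.06 = 432.7 kmol/h.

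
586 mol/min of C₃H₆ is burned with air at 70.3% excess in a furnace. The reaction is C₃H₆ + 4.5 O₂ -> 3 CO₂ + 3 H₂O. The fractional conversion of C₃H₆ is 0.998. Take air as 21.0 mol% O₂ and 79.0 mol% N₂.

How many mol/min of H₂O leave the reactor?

1750 mol/min

Stoichiometric O₂ = 4.5 × 586 = 2637 mol/min; O₂ fed = 2637 × 1.703 = 4491 mol/min.
N₂ fed = 4491 × 79/21 = 16890 mol/min.
Fuel reacted = 0.998 × 586 → ξ = 584.8 mol/min.
Outlet (n = n₀ + ν ξ):
  C₃H₆: 586 − 1(584.8) = 1.172
  O₂: 4491 − 4.5(584.8) = 1859
  N₂: 16890 (inert)
  CO₂: 0 + 3(584.8) = 1754
  H₂O: 0 + 3(584.8) = 1754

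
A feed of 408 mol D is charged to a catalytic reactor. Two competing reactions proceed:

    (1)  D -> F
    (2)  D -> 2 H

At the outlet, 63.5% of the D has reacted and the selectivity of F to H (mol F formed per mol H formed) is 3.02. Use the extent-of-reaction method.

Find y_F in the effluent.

0.5

Conversion of D: D consumed = 0.635 × 408 = 259.1 mol = 1ξ₁ + 1ξ₂.
Selectivity: 1ξ₁ / (2ξ₂) = 3.02 → ξ₁ = 6.04 ξ₂.
Substitute: (1·6.04 + 1) ξ₂ = 259.1 → ξ₂ = 36.8 mol, ξ₁ = 222.3 mol.
Outlet amounts (n = n₀ + Σ ν·ξ):
  D: 408 − 1(222.3) − 1(36.8) = 148.9
  F: 0 + 1(222.3) = 222.3
  H: 0 + 2(36.8) = 73.6
Total out = 444.8 mol; y_F = 222.3 / 444.8 = 0.4997.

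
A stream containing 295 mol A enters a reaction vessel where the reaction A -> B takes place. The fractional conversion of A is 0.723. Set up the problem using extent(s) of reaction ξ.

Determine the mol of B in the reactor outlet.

213 mol

A reacted = 0.723 × 295 = 213.3 mol; ν_A = −1, so ξ = 213.3/1 = 213.3 mol.
Outlet amounts (n = n₀ + ν ξ):
  A: 295 − 1(213.3) = 81.72
  B: 0 + 1(213.3) = 213.3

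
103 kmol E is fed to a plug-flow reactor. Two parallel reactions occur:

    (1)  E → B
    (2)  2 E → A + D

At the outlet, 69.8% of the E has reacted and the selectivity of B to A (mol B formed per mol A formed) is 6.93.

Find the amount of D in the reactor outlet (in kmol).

Conversion of E: E consumed = 0.698 × 103 = 71.89 kmol = 1ξ₁ + 2ξ₂.
Selectivity: 1ξ₁ / (1ξ₂) = 6.93 → ξ₁ = 6.93 ξ₂.
Substitute: (1·6.93 + 2) ξ₂ = 71.89 → ξ₂ = 8.051 kmol, ξ₁ = 55.79 kmol.
Outlet amounts (n = n₀ + Σ ν·ξ):
  E: 103 − 1(55.79) − 2(8.051) = 31.11
  B: 0 + 1(55.79) = 55.79
  A: 0 + 1(8.051) = 8.051
  D: 0 + 1(8.051) = 8.051

8.05 kmol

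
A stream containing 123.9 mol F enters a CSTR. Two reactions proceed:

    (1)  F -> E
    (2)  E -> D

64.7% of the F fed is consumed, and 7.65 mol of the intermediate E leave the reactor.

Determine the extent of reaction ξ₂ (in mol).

ξ₂ = 72.5 mol

Conversion of F: F consumed = 1ξ₁ = 0.647 × 123.9 → ξ₁ = 80.16 mol.
E balance: n_E = 0 + 1ξ₁ − 1ξ₂ = 7.65 → ξ₂ = (1·80.16 − 7.65)/1 = 72.51 mol.
Outlet amounts (n = n₀ + Σ ν·ξ):
  F: 123.9 − 1(80.16) = 43.74
  E: 0 + 1(80.16) − 1(72.51) = 7.65
  D: 0 + 1(72.51) = 72.51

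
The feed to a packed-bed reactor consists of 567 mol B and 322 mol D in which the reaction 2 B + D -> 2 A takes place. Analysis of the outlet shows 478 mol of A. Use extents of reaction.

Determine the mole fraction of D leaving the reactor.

0.128

For A: n = n₀ + 2ξ → 478 = 0 + 2ξ, giving ξ = 239 mol.
Outlet amounts (n = n₀ + ν ξ):
  B: 567 − 2(239) = 89
  D: 322 − 1(239) = 83
  A: 0 + 2(239) = 478
Total out = 650 mol; y_D = 83 / 650 = 0.1277.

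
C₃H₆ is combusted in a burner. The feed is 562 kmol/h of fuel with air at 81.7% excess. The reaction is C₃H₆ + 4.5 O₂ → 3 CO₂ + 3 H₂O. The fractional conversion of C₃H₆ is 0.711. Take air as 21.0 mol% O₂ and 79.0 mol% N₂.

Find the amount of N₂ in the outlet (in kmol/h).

17300 kmol/h

Stoichiometric O₂ = 4.5 × 562 = 2529 kmol/h; O₂ fed = 2529 × 1.817 = 4595 kmol/h.
N₂ fed = 4595 × 79/21 = 17290 kmol/h.
Fuel reacted = 0.711 × 562 → ξ = 399.6 kmol/h.
Outlet (n = n₀ + ν ξ):
  C₃H₆: 562 − 1(399.6) = 162.4
  O₂: 4595 − 4.5(399.6) = 2797
  N₂: 17290 (inert)
  CO₂: 0 + 3(399.6) = 1199
  H₂O: 0 + 3(399.6) = 1199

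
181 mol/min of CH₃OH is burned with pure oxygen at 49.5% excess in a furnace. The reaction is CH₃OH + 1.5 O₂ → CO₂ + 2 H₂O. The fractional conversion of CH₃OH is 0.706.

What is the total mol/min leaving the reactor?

651 mol/min

Stoichiometric O₂ = 1.5 × 181 = 271.5 mol/min; O₂ fed = 271.5 × 1.495 = 405.9 mol/min.
Fuel reacted = 0.706 × 181 → ξ = 127.8 mol/min.
Outlet (n = n₀ + ν ξ):
  CH₃OH: 181 − 1(127.8) = 53.21
  O₂: 405.9 − 1.5(127.8) = 214.2
  CO₂: 0 + 1(127.8) = 127.8
  H₂O: 0 + 2(127.8) = 255.6
Total out = 53.21 + 214.2 + 127.8 + 255.6 = 650.8 mol/min.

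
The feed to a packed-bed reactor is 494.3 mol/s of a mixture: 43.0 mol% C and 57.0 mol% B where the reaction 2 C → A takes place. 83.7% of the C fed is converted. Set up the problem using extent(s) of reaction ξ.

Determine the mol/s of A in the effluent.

89 mol/s

C reacted = 0.837 × 212.5 = 177.9 mol/s; ν_C = −2, so ξ = 177.9/2 = 88.95 mol/s.
Outlet amounts (n = n₀ + ν ξ):
  C: 212.5 − 2(88.95) = 34.65
  A: 0 + 1(88.95) = 88.95
  B: 281.8 (inert)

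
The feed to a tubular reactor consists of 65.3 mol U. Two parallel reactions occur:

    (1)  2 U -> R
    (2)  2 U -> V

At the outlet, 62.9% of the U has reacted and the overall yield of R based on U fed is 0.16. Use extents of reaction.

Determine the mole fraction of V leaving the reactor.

0.225

Yield of R: 1ξ₁ / 65.3 = 0.16 → ξ₁ = 10.45 mol.
Conversion of U: 2ξ₁ + 2ξ₂ = 0.629 × 65.3 = 41.07 → ξ₂ = 10.09 mol.
Outlet amounts (n = n₀ + Σ ν·ξ):
  U: 65.3 − 2(10.45) − 2(10.09) = 24.23
  R: 0 + 1(10.45) = 10.45
  V: 0 + 1(10.09) = 10.09
Total out = 44.76 mol; y_V = 10.09 / 44.76 = 0.2254.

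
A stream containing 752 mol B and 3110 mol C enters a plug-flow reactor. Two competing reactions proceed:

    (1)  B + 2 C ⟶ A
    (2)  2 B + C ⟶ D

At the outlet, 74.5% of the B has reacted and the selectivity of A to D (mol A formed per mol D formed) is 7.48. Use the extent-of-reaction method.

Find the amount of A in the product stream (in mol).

442 mol

Conversion of B: B consumed = 0.745 × 752 = 560.2 mol = 1ξ₁ + 2ξ₂.
Selectivity: 1ξ₁ / (1ξ₂) = 7.48 → ξ₁ = 7.48 ξ₂.
Substitute: (1·7.48 + 2) ξ₂ = 560.2 → ξ₂ = 59.1 mol, ξ₁ = 442 mol.
Outlet amounts (n = n₀ + Σ ν·ξ):
  B: 752 − 1(442) − 2(59.1) = 191.8
  C: 3110 − 2(442) − 1(59.1) = 2167
  A: 0 + 1(442) = 442
  D: 0 + 1(59.1) = 59.1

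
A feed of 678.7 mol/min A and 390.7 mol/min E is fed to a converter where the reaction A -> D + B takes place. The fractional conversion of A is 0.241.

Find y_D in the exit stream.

A reacted = 0.241 × 678.7 = 163.6 mol/min; ν_A = −1, so ξ = 163.6/1 = 163.6 mol/min.
Outlet amounts (n = n₀ + ν ξ):
  A: 678.7 − 1(163.6) = 515.1
  D: 0 + 1(163.6) = 163.6
  B: 0 + 1(163.6) = 163.6
  E: 390.7 (inert)
Total out = 1233 mol/min; y_D = 163.6 / 1233 = 0.1327.

0.133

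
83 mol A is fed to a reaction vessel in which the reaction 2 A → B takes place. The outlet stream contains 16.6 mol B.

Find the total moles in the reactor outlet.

66.4 mol

For B: n = n₀ + 1ξ → 16.6 = 0 + 1ξ, giving ξ = 16.6 mol.
Outlet amounts (n = n₀ + ν ξ):
  A: 83 − 2(16.6) = 49.8
  B: 0 + 1(16.6) = 16.6
Total out = 49.8 + 16.6 = 66.4 mol.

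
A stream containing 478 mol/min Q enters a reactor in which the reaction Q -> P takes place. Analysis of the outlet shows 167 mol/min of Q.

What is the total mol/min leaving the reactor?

478 mol/min

For Q: n = n₀ − 1ξ → 167 = 478 − 1ξ, giving ξ = 311 mol/min.
Outlet amounts (n = n₀ + ν ξ):
  Q: 478 − 1(311) = 167
  P: 0 + 1(311) = 311
Total out = 167 + 311 = 478 mol/min.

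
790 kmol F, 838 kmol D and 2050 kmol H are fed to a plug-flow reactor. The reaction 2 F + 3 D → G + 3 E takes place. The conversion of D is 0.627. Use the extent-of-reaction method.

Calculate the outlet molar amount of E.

D reacted = 0.627 × 838 = 525.4 kmol; ν_D = −3, so ξ = 525.4/3 = 175.1 kmol.
Outlet amounts (n = n₀ + ν ξ):
  F: 790 − 2(175.1) = 439.7
  D: 838 − 3(175.1) = 312.6
  G: 0 + 1(175.1) = 175.1
  E: 0 + 3(175.1) = 525.4
  H: 2050 (inert)

525 kmol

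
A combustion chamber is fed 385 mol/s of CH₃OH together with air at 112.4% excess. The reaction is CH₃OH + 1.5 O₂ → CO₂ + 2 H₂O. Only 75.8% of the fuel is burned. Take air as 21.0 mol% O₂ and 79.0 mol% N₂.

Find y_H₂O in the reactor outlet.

0.0916

Stoichiometric O₂ = 1.5 × 385 = 577.5 mol/s; O₂ fed = 577.5 × 2.124 = 1227 mol/s.
N₂ fed = 1227 × 79/21 = 4614 mol/s.
Fuel reacted = 0.758 × 385 → ξ = 291.8 mol/s.
Outlet (n = n₀ + ν ξ):
  CH₃OH: 385 − 1(291.8) = 93.17
  O₂: 1227 − 1.5(291.8) = 788.9
  N₂: 4614 (inert)
  CO₂: 0 + 1(291.8) = 291.8
  H₂O: 0 + 2(291.8) = 583.7
Total out = 6372 mol/s; y_H₂O = 583.7 / 6372 = 0.0916.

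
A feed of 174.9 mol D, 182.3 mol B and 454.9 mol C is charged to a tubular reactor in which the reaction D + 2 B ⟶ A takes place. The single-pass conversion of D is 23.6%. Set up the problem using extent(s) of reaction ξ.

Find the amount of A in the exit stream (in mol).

41.3 mol

D reacted = 0.236 × 174.9 = 41.28 mol; ν_D = −1, so ξ = 41.28/1 = 41.28 mol.
Outlet amounts (n = n₀ + ν ξ):
  D: 174.9 − 1(41.28) = 133.6
  B: 182.3 − 2(41.28) = 99.75
  A: 0 + 1(41.28) = 41.28
  C: 454.9 (inert)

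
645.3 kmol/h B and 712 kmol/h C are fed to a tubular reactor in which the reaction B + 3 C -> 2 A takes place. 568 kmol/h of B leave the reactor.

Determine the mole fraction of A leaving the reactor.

0.129

For B: n = n₀ − 1ξ → 568 = 645.3 − 1ξ, giving ξ = 77.3 kmol/h.
Outlet amounts (n = n₀ + ν ξ):
  B: 645.3 − 1(77.3) = 568
  C: 712 − 3(77.3) = 480.1
  A: 0 + 2(77.3) = 154.6
Total out = 1203 kmol/h; y_A = 154.6 / 1203 = 0.1285.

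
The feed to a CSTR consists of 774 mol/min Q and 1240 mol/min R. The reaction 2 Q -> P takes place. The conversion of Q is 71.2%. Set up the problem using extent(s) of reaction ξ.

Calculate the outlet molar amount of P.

276 mol/min

Q reacted = 0.712 × 774 = 551.1 mol/min; ν_Q = −2, so ξ = 551.1/2 = 275.5 mol/min.
Outlet amounts (n = n₀ + ν ξ):
  Q: 774 − 2(275.5) = 222.9
  P: 0 + 1(275.5) = 275.5
  R: 1240 (inert)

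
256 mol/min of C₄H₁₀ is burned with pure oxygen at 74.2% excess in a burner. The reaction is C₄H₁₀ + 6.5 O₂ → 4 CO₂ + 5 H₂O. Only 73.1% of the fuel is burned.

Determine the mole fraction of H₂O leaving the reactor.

0.272

Stoichiometric O₂ = 6.5 × 256 = 1664 mol/min; O₂ fed = 1664 × 1.742 = 2899 mol/min.
Fuel reacted = 0.731 × 256 → ξ = 187.1 mol/min.
Outlet (n = n₀ + ν ξ):
  C₄H₁₀: 256 − 1(187.1) = 68.86
  O₂: 2899 − 6.5(187.1) = 1682
  CO₂: 0 + 4(187.1) = 748.5
  H₂O: 0 + 5(187.1) = 935.7
Total out = 3435 mol/min; y_H₂O = 935.7 / 3435 = 0.2724.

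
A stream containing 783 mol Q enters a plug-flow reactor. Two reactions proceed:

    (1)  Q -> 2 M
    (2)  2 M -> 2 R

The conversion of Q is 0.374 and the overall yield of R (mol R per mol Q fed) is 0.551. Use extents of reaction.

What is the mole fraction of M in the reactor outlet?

0.143

Conversion of Q: Q consumed = 1ξ₁ = 0.374 × 783 → ξ₁ = 292.8 mol.
Yield of R: 2ξ₂ / 783 = 0.551 → ξ₂ = 215.7 mol.
Outlet amounts (n = n₀ + Σ ν·ξ):
  Q: 783 − 1(292.8) = 490.2
  M: 0 + 2(292.8) − 2(215.7) = 154.3
  R: 0 + 2(215.7) = 431.4
Total out = 1076 mol; y_M = 154.3 / 1076 = 0.1434.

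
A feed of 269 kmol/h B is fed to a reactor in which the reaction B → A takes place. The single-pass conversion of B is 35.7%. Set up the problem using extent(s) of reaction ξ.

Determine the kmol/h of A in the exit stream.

B reacted = 0.357 × 269 = 96.03 kmol/h; ν_B = −1, so ξ = 96.03/1 = 96.03 kmol/h.
Outlet amounts (n = n₀ + ν ξ):
  B: 269 − 1(96.03) = 173
  A: 0 + 1(96.03) = 96.03

96 kmol/h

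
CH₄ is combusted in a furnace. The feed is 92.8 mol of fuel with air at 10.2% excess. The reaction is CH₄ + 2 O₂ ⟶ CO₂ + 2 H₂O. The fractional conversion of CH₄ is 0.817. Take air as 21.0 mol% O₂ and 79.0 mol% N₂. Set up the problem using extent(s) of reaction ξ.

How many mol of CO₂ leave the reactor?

Stoichiometric O₂ = 2 × 92.8 = 185.6 mol; O₂ fed = 185.6 × 1.102 = 204.5 mol.
N₂ fed = 204.5 × 79/21 = 769.4 mol.
Fuel reacted = 0.817 × 92.8 → ξ = 75.82 mol.
Outlet (n = n₀ + ν ξ):
  CH₄: 92.8 − 1(75.82) = 16.98
  O₂: 204.5 − 2(75.82) = 52.9
  N₂: 769.4 (inert)
  CO₂: 0 + 1(75.82) = 75.82
  H₂O: 0 + 2(75.82) = 151.6

75.8 mol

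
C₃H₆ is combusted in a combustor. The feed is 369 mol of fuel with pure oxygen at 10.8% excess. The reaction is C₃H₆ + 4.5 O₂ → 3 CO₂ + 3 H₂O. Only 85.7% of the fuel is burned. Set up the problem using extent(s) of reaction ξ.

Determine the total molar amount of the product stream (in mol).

2370 mol

Stoichiometric O₂ = 4.5 × 369 = 1660 mol; O₂ fed = 1660 × 1.108 = 1840 mol.
Fuel reacted = 0.857 × 369 → ξ = 316.2 mol.
Outlet (n = n₀ + ν ξ):
  C₃H₆: 369 − 1(316.2) = 52.77
  O₂: 1840 − 4.5(316.2) = 416.8
  CO₂: 0 + 3(316.2) = 948.7
  H₂O: 0 + 3(316.2) = 948.7
Total out = 52.77 + 416.8 + 948.7 + 948.7 = 2367 mol.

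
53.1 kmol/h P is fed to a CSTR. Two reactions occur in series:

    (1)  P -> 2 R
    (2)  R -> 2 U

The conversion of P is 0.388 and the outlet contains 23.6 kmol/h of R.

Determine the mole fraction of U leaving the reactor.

Conversion of P: P consumed = 1ξ₁ = 0.388 × 53.1 → ξ₁ = 20.6 kmol/h.
R balance: n_R = 0 + 2ξ₁ − 1ξ₂ = 23.6 → ξ₂ = (2·20.6 − 23.6)/1 = 17.61 kmol/h.
Outlet amounts (n = n₀ + Σ ν·ξ):
  P: 53.1 − 1(20.6) = 32.5
  R: 0 + 2(20.6) − 1(17.61) = 23.6
  U: 0 + 2(17.61) = 35.21
Total out = 91.31 kmol/h; y_U = 35.21 / 91.31 = 0.3856.

0.386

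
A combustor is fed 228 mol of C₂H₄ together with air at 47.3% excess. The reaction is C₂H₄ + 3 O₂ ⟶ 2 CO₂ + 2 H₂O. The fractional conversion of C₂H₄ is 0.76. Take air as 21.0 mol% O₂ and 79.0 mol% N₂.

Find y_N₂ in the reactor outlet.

Stoichiometric O₂ = 3 × 228 = 684 mol; O₂ fed = 684 × 1.473 = 1008 mol.
N₂ fed = 1008 × 79/21 = 3790 mol.
Fuel reacted = 0.76 × 228 → ξ = 173.3 mol.
Outlet (n = n₀ + ν ξ):
  C₂H₄: 228 − 1(173.3) = 54.72
  O₂: 1008 − 3(173.3) = 487.7
  N₂: 3790 (inert)
  CO₂: 0 + 2(173.3) = 346.6
  H₂O: 0 + 2(173.3) = 346.6
Total out = 5026 mol; y_N₂ = 3790 / 5026 = 0.7542.

0.754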